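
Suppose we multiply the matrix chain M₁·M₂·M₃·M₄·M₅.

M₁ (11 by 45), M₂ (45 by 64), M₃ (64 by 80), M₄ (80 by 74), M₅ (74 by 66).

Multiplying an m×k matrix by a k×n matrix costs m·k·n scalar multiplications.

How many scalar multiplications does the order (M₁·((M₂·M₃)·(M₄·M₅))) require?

(M₂·M₃): 45×64 by 64×80 → 45×80, cost 45·64·80 = 230400
(M₄·M₅): 80×74 by 74×66 → 80×66, cost 80·74·66 = 390720
((M₂·M₃)·(M₄·M₅)): 45×80 by 80×66 → 45×66, cost 45·80·66 = 237600; cumulative 858720
(M₁·((M₂·M₃)·(M₄·M₅))): 11×45 by 45×66 → 11×66, cost 11·45·66 = 32670; cumulative 891390
Total: 891390 scalar multiplications.

891390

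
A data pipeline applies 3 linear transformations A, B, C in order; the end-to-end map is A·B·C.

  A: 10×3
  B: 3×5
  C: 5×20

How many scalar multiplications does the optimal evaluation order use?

Order (A·(B·C)): (B·C): 3×5 by 5×20 → 3×20, cost 3·5·20 = 300; (A·(B·C)): 10×3 by 3×20 → 10×20, cost 10·3·20 = 600; cumulative 900. Total 900.
Order ((A·B)·C): (A·B): 10×3 by 3×5 → 10×5, cost 10·3·5 = 150; ((A·B)·C): 10×5 by 5×20 → 10×20, cost 10·5·20 = 1000; cumulative 1150. Total 1150.
Minimum: 900.

900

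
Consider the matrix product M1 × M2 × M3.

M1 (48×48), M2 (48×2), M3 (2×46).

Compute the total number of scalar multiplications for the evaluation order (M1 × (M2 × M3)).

110400

(M2 × M3): 48×2 by 2×46 → 48×46, cost 48·2·46 = 4416
(M1 × (M2 × M3)): 48×48 by 48×46 → 48×46, cost 48·48·46 = 105984; cumulative 110400
Total: 110400 scalar multiplications.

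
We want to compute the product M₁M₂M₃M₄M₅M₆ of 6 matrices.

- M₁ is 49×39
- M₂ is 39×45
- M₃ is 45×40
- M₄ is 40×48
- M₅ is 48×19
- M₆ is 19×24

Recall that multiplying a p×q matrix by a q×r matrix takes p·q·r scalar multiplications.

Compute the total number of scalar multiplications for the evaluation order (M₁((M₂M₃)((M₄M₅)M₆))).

(M₂M₃): 39×45 by 45×40 → 39×40, cost 39·45·40 = 70200
(M₄M₅): 40×48 by 48×19 → 40×19, cost 40·48·19 = 36480
((M₄M₅)M₆): 40×19 by 19×24 → 40×24, cost 40·19·24 = 18240; cumulative 54720
((M₂M₃)((M₄M₅)M₆)): 39×40 by 40×24 → 39×24, cost 39·40·24 = 37440; cumulative 162360
(M₁((M₂M₃)((M₄M₅)M₆))): 49×39 by 39×24 → 49×24, cost 49·39·24 = 45864; cumulative 208224
Total: 208224 scalar multiplications.

208224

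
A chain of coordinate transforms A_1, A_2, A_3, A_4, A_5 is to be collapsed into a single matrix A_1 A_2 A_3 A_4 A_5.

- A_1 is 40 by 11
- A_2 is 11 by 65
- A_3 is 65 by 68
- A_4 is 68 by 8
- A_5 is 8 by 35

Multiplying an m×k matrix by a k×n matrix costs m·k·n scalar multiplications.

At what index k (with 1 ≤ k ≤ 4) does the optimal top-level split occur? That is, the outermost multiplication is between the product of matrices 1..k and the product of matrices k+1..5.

4

Adjacent pairs: A_1A_2 = 40·11·65 = 28600; A_2A_3 = 11·65·68 = 48620; A_3A_4 = 65·68·8 = 35360; A_4A_5 = 68·8·35 = 19040.
Length 3: A_1..A_3: k=1: 0+48620+40·11·68=78540; k=2: 28600+0+40·65·68=205400 → min 78540 | A_2..A_4: k=2: 0+35360+11·65·8=41080; k=3: 48620+0+11·68·8=54604 → min 41080 | A_3..A_5: k=3: 0+19040+65·68·35=173740; k=4: 35360+0+65·8·35=53560 → min 53560.
Length 4: A_1..A_4: k=1: 0+41080+40·11·8=44600; k=2: 28600+35360+40·65·8=84760; k=3: 78540+0+40·68·8=100300 → min 44600 | A_2..A_5: k=2: 0+53560+11·65·35=78585; k=3: 48620+19040+11·68·35=93840; k=4: 41080+0+11·8·35=44160 → min 44160.
Top-level splits: k=1: (A_1..A_1)·(A_2..A_5) → 0+44160+40·11·35 = 59560; k=2: (A_1..A_2)·(A_3..A_5) → 28600+53560+40·65·35 = 173160; k=3: (A_1..A_3)·(A_4..A_5) → 78540+19040+40·68·35 = 192780; k=4: (A_1..A_4)·(A_5..A_5) → 44600+0+40·8·35 = 55800.
Best split is after A_4, i.e. k = 4.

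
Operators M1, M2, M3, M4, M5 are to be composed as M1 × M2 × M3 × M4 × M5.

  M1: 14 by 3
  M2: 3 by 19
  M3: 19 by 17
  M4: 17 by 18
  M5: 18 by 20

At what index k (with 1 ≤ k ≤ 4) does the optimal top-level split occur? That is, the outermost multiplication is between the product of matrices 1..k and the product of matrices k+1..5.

1

Adjacent pairs: M1M2 = 14·3·19 = 798; M2M3 = 3·19·17 = 969; M3M4 = 19·17·18 = 5814; M4M5 = 17·18·20 = 6120.
Length 3: M1..M3: k=1: 0+969+14·3·17=1683; k=2: 798+0+14·19·17=5320 → min 1683 | M2..M4: k=2: 0+5814+3·19·18=6840; k=3: 969+0+3·17·18=1887 → min 1887 | M3..M5: k=3: 0+6120+19·17·20=12580; k=4: 5814+0+19·18·20=12654 → min 12580.
Length 4: M1..M4: k=1: 0+1887+14·3·18=2643; k=2: 798+5814+14·19·18=11400; k=3: 1683+0+14·17·18=5967 → min 2643 | M2..M5: k=2: 0+12580+3·19·20=13720; k=3: 969+6120+3·17·20=8109; k=4: 1887+0+3·18·20=2967 → min 2967.
Top-level splits: k=1: (M1..M1)·(M2..M5) → 0+2967+14·3·20 = 3807; k=2: (M1..M2)·(M3..M5) → 798+12580+14·19·20 = 18698; k=3: (M1..M3)·(M4..M5) → 1683+6120+14·17·20 = 12563; k=4: (M1..M4)·(M5..M5) → 2643+0+14·18·20 = 7683.
Best split is after M1, i.e. k = 1.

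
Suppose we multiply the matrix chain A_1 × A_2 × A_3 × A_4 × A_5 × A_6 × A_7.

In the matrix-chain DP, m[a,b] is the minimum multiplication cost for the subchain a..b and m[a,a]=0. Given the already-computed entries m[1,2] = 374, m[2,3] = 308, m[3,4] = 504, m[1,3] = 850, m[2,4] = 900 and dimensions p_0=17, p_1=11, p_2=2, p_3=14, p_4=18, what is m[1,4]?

1490

m[1,4] = min over k∈[1,3] of m[1,k]+m[k+1,4]+p_{0}·p_k·p_{4}.
k=1: 0 + 900 + 17·11·18 = 4266; k=2: 374 + 504 + 17·2·18 = 1490; k=3: 850 + 0 + 17·14·18 = 5134.
Minimum: 1490 at k=2.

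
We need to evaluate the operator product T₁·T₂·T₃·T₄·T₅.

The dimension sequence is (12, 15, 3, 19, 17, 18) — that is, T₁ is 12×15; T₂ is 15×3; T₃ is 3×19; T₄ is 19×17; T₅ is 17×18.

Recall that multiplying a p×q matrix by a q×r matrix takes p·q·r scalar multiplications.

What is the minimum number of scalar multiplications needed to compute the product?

3075

Adjacent pairs: T₁T₂ = 12·15·3 = 540; T₂T₃ = 15·3·19 = 855; T₃T₄ = 3·19·17 = 969; T₄T₅ = 19·17·18 = 5814.
Length 3: T₁..T₃: k=1: 0+855+12·15·19=4275; k=2: 540+0+12·3·19=1224 → min 1224 | T₂..T₄: k=2: 0+969+15·3·17=1734; k=3: 855+0+15·19·17=5700 → min 1734 | T₃..T₅: k=3: 0+5814+3·19·18=6840; k=4: 969+0+3·17·18=1887 → min 1887.
Length 4: T₁..T₄: k=1: 0+1734+12·15·17=4794; k=2: 540+969+12·3·17=2121; k=3: 1224+0+12·19·17=5100 → min 2121 | T₂..T₅: k=2: 0+1887+15·3·18=2697; k=3: 855+5814+15·19·18=11799; k=4: 1734+0+15·17·18=6324 → min 2697.
Length 5: T₁..T₅: k=1: 0+2697+12·15·18=5937; k=2: 540+1887+12·3·18=3075; k=3: 1224+5814+12·19·18=11142; k=4: 2121+0+12·17·18=5793 → min 3075.
Optimal order: ((T₁·T₂)·((T₃·T₄)·T₅)) with cost 3075.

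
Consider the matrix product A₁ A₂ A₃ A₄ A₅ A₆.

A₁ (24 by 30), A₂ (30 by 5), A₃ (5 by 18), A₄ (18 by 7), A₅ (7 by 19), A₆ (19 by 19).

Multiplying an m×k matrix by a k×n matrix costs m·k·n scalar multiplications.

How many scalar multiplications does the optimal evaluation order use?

8980

Adjacent pairs: A₁A₂ = 24·30·5 = 3600; A₂A₃ = 30·5·18 = 2700; A₃A₄ = 5·18·7 = 630; A₄A₅ = 18·7·19 = 2394; A₅A₆ = 7·19·19 = 2527.
Length 3: A₁..A₃: k=1: 0+2700+24·30·18=15660; k=2: 3600+0+24·5·18=5760 → min 5760 | A₂..A₄: k=2: 0+630+30·5·7=1680; k=3: 2700+0+30·18·7=6480 → min 1680 | A₃..A₅: k=3: 0+2394+5·18·19=4104; k=4: 630+0+5·7·19=1295 → min 1295 | A₄..A₆: k=4: 0+2527+18·7·19=4921; k=5: 2394+0+18·19·19=8892 → min 4921.
Length 4: A₁..A₄: k=1: 0+1680+24·30·7=6720; k=2: 3600+630+24·5·7=5070; k=3: 5760+0+24·18·7=8784 → min 5070 | A₂..A₅: k=2: 0+1295+30·5·19=4145; k=3: 2700+2394+30·18·19=15354; k=4: 1680+0+30·7·19=5670 → min 4145 | A₃..A₆: k=3: 0+4921+5·18·19=6631; k=4: 630+2527+5·7·19=3822; k=5: 1295+0+5·19·19=3100 → min 3100.
Length 5: A₁..A₅: k=1: 0+4145+24·30·19=17825; k=2: 3600+1295+24·5·19=7175; k=3: 5760+2394+24·18·19=16362; k=4: 5070+0+24·7·19=8262 → min 7175 | A₂..A₆: k=2: 0+3100+30·5·19=5950; k=3: 2700+4921+30·18·19=17881; k=4: 1680+2527+30·7·19=8197; k=5: 4145+0+30·19·19=14975 → min 5950.
Length 6: A₁..A₆: k=1: 0+5950+24·30·19=19630; k=2: 3600+3100+24·5·19=8980; k=3: 5760+4921+24·18·19=18889; k=4: 5070+2527+24·7·19=10789; k=5: 7175+0+24·19·19=15839 → min 8980.
Optimal order: ((A₁ A₂) (((A₃ A₄) A₅) A₆)) with cost 8980.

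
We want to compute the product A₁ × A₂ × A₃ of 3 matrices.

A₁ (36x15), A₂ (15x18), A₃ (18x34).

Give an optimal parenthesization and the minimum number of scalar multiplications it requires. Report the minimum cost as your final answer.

(A₁ × (A₂ × A₃)): cost 27540.
((A₁ × A₂) × A₃): cost 31752.
Optimal: (A₁ × (A₂ × A₃)) with cost 27540.

27540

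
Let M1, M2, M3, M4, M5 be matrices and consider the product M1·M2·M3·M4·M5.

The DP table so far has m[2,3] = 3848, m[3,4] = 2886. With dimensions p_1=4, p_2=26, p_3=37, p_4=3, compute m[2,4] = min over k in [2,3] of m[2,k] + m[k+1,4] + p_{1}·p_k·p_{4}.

3198

m[2,4] = min over k∈[2,3] of m[2,k]+m[k+1,4]+p_{1}·p_k·p_{4}.
k=2: 0 + 2886 + 4·26·3 = 3198; k=3: 3848 + 0 + 4·37·3 = 4292.
Minimum: 3198 at k=2.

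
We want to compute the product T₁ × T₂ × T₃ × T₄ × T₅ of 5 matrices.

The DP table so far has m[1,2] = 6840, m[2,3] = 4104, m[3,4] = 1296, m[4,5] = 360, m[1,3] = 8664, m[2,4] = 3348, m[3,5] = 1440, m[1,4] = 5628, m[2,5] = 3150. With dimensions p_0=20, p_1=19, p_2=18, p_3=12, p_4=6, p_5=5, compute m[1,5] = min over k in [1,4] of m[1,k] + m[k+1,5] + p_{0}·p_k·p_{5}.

m[1,5] = min over k∈[1,4] of m[1,k]+m[k+1,5]+p_{0}·p_k·p_{5}.
k=1: 0 + 3150 + 20·19·5 = 5050; k=2: 6840 + 1440 + 20·18·5 = 10080; k=3: 8664 + 360 + 20·12·5 = 10224; k=4: 5628 + 0 + 20·6·5 = 6228.
Minimum: 5050 at k=1.

5050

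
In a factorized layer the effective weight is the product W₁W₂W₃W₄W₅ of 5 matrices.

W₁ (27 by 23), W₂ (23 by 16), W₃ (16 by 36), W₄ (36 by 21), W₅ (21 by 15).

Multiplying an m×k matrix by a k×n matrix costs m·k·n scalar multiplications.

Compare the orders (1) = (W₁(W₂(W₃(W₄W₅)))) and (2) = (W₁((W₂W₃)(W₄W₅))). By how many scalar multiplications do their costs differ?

Order (1) = (W₁(W₂(W₃(W₄W₅)))): (W₄W₅): 36×21 by 21×15 → 36×15, cost 36·21·15 = 11340; (W₃(W₄W₅)): 16×36 by 36×15 → 16×15, cost 16·36·15 = 8640; cumulative 19980; (W₂(W₃(W₄W₅))): 23×16 by 16×15 → 23×15, cost 23·16·15 = 5520; cumulative 25500; (W₁(W₂(W₃(W₄W₅)))): 27×23 by 23×15 → 27×15, cost 27·23·15 = 9315; cumulative 34815. Total 34815.
Order (2) = (W₁((W₂W₃)(W₄W₅))): (W₂W₃): 23×16 by 16×36 → 23×36, cost 23·16·36 = 13248; (W₄W₅): 36×21 by 21×15 → 36×15, cost 36·21·15 = 11340; ((W₂W₃)(W₄W₅)): 23×36 by 36×15 → 23×15, cost 23·36·15 = 12420; cumulative 37008; (W₁((W₂W₃)(W₄W₅))): 27×23 by 23×15 → 27×15, cost 27·23·15 = 9315; cumulative 46323. Total 46323.
Difference: |34815 − 46323| = 11508.

11508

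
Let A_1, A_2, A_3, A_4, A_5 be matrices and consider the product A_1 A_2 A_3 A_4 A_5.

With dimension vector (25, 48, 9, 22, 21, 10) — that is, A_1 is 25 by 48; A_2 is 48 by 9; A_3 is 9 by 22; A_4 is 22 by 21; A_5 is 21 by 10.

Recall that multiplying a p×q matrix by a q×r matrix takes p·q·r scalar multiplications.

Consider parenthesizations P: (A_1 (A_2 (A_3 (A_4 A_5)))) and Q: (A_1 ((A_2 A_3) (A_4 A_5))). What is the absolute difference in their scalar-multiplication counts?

Order P = (A_1 (A_2 (A_3 (A_4 A_5)))): (A_4 A_5): 22×21 by 21×10 → 22×10, cost 22·21·10 = 4620; (A_3 (A_4 A_5)): 9×22 by 22×10 → 9×10, cost 9·22·10 = 1980; cumulative 6600; (A_2 (A_3 (A_4 A_5))): 48×9 by 9×10 → 48×10, cost 48·9·10 = 4320; cumulative 10920; (A_1 (A_2 (A_3 (A_4 A_5)))): 25×48 by 48×10 → 25×10, cost 25·48·10 = 12000; cumulative 22920. Total 22920.
Order Q = (A_1 ((A_2 A_3) (A_4 A_5))): (A_2 A_3): 48×9 by 9×22 → 48×22, cost 48·9·22 = 9504; (A_4 A_5): 22×21 by 21×10 → 22×10, cost 22·21·10 = 4620; ((A_2 A_3) (A_4 A_5)): 48×22 by 22×10 → 48×10, cost 48·22·10 = 10560; cumulative 24684; (A_1 ((A_2 A_3) (A_4 A_5))): 25×48 by 48×10 → 25×10, cost 25·48·10 = 12000; cumulative 36684. Total 36684.
Difference: |22920 − 36684| = 13764.

13764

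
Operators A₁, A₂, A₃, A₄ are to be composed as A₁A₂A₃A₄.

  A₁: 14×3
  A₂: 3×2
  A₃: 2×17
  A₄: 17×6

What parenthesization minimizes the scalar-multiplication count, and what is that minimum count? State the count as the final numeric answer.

456

Adjacent pairs: A₁A₂ = 14·3·2 = 84; A₂A₃ = 3·2·17 = 102; A₃A₄ = 2·17·6 = 204.
Length 3: A₁..A₃: k=1: 0+102+14·3·17=816; k=2: 84+0+14·2·17=560 → min 560 | A₂..A₄: k=2: 0+204+3·2·6=240; k=3: 102+0+3·17·6=408 → min 240.
Length 4: A₁..A₄: k=1: 0+240+14·3·6=492; k=2: 84+204+14·2·6=456; k=3: 560+0+14·17·6=1988 → min 456.
Optimal parenthesization: ((A₁A₂)(A₃A₄)) with cost 456.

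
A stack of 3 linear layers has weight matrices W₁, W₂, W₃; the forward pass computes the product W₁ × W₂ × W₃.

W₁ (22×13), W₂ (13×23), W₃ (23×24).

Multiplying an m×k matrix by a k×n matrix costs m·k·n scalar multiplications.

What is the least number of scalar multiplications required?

Order (W₁ × (W₂ × W₃)): (W₂ × W₃): 13×23 by 23×24 → 13×24, cost 13·23·24 = 7176; (W₁ × (W₂ × W₃)): 22×13 by 13×24 → 22×24, cost 22·13·24 = 6864; cumulative 14040. Total 14040.
Order ((W₁ × W₂) × W₃): (W₁ × W₂): 22×13 by 13×23 → 22×23, cost 22·13·23 = 6578; ((W₁ × W₂) × W₃): 22×23 by 23×24 → 22×24, cost 22·23·24 = 12144; cumulative 18722. Total 18722.
Minimum: 14040.

14040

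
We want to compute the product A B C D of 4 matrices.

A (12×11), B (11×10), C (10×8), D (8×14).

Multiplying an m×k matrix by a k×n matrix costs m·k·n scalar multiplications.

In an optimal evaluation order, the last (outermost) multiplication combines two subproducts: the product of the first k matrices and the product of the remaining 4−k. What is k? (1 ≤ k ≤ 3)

Adjacent pairs: AB = 12·11·10 = 1320; BC = 11·10·8 = 880; CD = 10·8·14 = 1120.
Length 3: A..C: k=1: 0+880+12·11·8=1936; k=2: 1320+0+12·10·8=2280 → min 1936 | B..D: k=2: 0+1120+11·10·14=2660; k=3: 880+0+11·8·14=2112 → min 2112.
Top-level splits: k=1: (A..A)·(B..D) → 0+2112+12·11·14 = 3960; k=2: (A..B)·(C..D) → 1320+1120+12·10·14 = 4120; k=3: (A..C)·(D..D) → 1936+0+12·8·14 = 3280.
Best split is after C, i.e. k = 3.

3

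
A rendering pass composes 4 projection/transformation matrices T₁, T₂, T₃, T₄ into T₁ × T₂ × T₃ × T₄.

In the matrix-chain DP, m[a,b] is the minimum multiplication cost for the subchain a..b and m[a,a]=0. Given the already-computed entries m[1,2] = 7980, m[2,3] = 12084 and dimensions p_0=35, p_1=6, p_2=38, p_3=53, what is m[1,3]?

23214

m[1,3] = min over k∈[1,2] of m[1,k]+m[k+1,3]+p_{0}·p_k·p_{3}.
k=1: 0 + 12084 + 35·6·53 = 23214; k=2: 7980 + 0 + 35·38·53 = 78470.
Minimum: 23214 at k=1.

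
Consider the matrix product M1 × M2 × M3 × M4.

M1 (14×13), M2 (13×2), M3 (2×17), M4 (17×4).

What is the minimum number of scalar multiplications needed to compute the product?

612

Adjacent pairs: M1M2 = 14·13·2 = 364; M2M3 = 13·2·17 = 442; M3M4 = 2·17·4 = 136.
Length 3: M1..M3: k=1: 0+442+14·13·17=3536; k=2: 364+0+14·2·17=840 → min 840 | M2..M4: k=2: 0+136+13·2·4=240; k=3: 442+0+13·17·4=1326 → min 240.
Length 4: M1..M4: k=1: 0+240+14·13·4=968; k=2: 364+136+14·2·4=612; k=3: 840+0+14·17·4=1792 → min 612.
Optimal order: ((M1 × M2) × (M3 × M4)) with cost 612.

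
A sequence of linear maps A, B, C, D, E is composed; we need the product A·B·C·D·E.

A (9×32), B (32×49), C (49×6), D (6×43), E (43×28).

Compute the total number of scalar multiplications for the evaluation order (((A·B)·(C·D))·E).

56553

(A·B): 9×32 by 32×49 → 9×49, cost 9·32·49 = 14112
(C·D): 49×6 by 6×43 → 49×43, cost 49·6·43 = 12642
((A·B)·(C·D)): 9×49 by 49×43 → 9×43, cost 9·49·43 = 18963; cumulative 45717
(((A·B)·(C·D))·E): 9×43 by 43×28 → 9×28, cost 9·43·28 = 10836; cumulative 56553
Total: 56553 scalar multiplications.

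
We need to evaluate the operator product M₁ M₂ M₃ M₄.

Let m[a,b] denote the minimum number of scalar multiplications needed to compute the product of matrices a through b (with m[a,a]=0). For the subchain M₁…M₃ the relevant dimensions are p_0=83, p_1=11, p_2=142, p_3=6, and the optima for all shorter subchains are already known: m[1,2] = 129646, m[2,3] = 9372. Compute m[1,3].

14850

m[1,3] = min over k∈[1,2] of m[1,k]+m[k+1,3]+p_{0}·p_k·p_{3}.
k=1: 0 + 9372 + 83·11·6 = 14850; k=2: 129646 + 0 + 83·142·6 = 200362.
Minimum: 14850 at k=1.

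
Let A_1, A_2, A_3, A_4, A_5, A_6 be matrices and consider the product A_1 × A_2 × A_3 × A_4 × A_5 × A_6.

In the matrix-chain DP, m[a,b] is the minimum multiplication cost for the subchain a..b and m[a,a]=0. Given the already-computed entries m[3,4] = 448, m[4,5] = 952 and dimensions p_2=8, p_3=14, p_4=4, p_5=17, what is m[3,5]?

992

m[3,5] = min over k∈[3,4] of m[3,k]+m[k+1,5]+p_{2}·p_k·p_{5}.
k=3: 0 + 952 + 8·14·17 = 2856; k=4: 448 + 0 + 8·4·17 = 992.
Minimum: 992 at k=4.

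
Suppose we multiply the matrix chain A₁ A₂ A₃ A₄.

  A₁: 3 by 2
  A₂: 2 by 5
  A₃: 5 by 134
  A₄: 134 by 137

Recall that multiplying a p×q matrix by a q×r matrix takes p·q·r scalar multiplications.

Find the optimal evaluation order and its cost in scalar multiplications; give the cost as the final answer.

Adjacent pairs: A₁A₂ = 3·2·5 = 30; A₂A₃ = 2·5·134 = 1340; A₃A₄ = 5·134·137 = 91790.
Length 3: A₁..A₃: k=1: 0+1340+3·2·134=2144; k=2: 30+0+3·5·134=2040 → min 2040 | A₂..A₄: k=2: 0+91790+2·5·137=93160; k=3: 1340+0+2·134·137=38056 → min 38056.
Length 4: A₁..A₄: k=1: 0+38056+3·2·137=38878; k=2: 30+91790+3·5·137=93875; k=3: 2040+0+3·134·137=57114 → min 38878.
Optimal parenthesization: (A₁ ((A₂ A₃) A₄)) with cost 38878.

38878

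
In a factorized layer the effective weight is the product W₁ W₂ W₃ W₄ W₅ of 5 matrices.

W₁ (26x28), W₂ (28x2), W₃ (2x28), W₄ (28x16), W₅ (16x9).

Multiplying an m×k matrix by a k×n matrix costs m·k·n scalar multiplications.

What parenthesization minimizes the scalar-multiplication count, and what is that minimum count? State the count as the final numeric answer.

3108

Adjacent pairs: W₁W₂ = 26·28·2 = 1456; W₂W₃ = 28·2·28 = 1568; W₃W₄ = 2·28·16 = 896; W₄W₅ = 28·16·9 = 4032.
Length 3: W₁..W₃: k=1: 0+1568+26·28·28=21952; k=2: 1456+0+26·2·28=2912 → min 2912 | W₂..W₄: k=2: 0+896+28·2·16=1792; k=3: 1568+0+28·28·16=14112 → min 1792 | W₃..W₅: k=3: 0+4032+2·28·9=4536; k=4: 896+0+2·16·9=1184 → min 1184.
Length 4: W₁..W₄: k=1: 0+1792+26·28·16=13440; k=2: 1456+896+26·2·16=3184; k=3: 2912+0+26·28·16=14560 → min 3184 | W₂..W₅: k=2: 0+1184+28·2·9=1688; k=3: 1568+4032+28·28·9=12656; k=4: 1792+0+28·16·9=5824 → min 1688.
Length 5: W₁..W₅: k=1: 0+1688+26·28·9=8240; k=2: 1456+1184+26·2·9=3108; k=3: 2912+4032+26·28·9=13496; k=4: 3184+0+26·16·9=6928 → min 3108.
Optimal parenthesization: ((W₁ W₂) ((W₃ W₄) W₅)) with cost 3108.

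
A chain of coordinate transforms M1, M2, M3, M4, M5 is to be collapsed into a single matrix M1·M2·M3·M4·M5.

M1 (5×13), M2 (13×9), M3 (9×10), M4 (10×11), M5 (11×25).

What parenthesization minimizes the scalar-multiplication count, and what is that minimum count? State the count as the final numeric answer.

Adjacent pairs: M1M2 = 5·13·9 = 585; M2M3 = 13·9·10 = 1170; M3M4 = 9·10·11 = 990; M4M5 = 10·11·25 = 2750.
Length 3: M1..M3: k=1: 0+1170+5·13·10=1820; k=2: 585+0+5·9·10=1035 → min 1035 | M2..M4: k=2: 0+990+13·9·11=2277; k=3: 1170+0+13·10·11=2600 → min 2277 | M3..M5: k=3: 0+2750+9·10·25=5000; k=4: 990+0+9·11·25=3465 → min 3465.
Length 4: M1..M4: k=1: 0+2277+5·13·11=2992; k=2: 585+990+5·9·11=2070; k=3: 1035+0+5·10·11=1585 → min 1585 | M2..M5: k=2: 0+3465+13·9·25=6390; k=3: 1170+2750+13·10·25=7170; k=4: 2277+0+13·11·25=5852 → min 5852.
Length 5: M1..M5: k=1: 0+5852+5·13·25=7477; k=2: 585+3465+5·9·25=5175; k=3: 1035+2750+5·10·25=5035; k=4: 1585+0+5·11·25=2960 → min 2960.
Optimal parenthesization: ((((M1·M2)·M3)·M4)·M5) with cost 2960.

2960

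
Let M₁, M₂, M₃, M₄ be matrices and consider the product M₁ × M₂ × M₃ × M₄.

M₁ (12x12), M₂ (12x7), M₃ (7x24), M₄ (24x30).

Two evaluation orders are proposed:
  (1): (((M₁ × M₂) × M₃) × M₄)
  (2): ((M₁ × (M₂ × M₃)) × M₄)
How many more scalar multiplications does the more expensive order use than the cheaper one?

2448

Order (1) = (((M₁ × M₂) × M₃) × M₄): (M₁ × M₂): 12×12 by 12×7 → 12×7, cost 12·12·7 = 1008; ((M₁ × M₂) × M₃): 12×7 by 7×24 → 12×24, cost 12·7·24 = 2016; cumulative 3024; (((M₁ × M₂) × M₃) × M₄): 12×24 by 24×30 → 12×30, cost 12·24·30 = 8640; cumulative 11664. Total 11664.
Order (2) = ((M₁ × (M₂ × M₃)) × M₄): (M₂ × M₃): 12×7 by 7×24 → 12×24, cost 12·7·24 = 2016; (M₁ × (M₂ × M₃)): 12×12 by 12×24 → 12×24, cost 12·12·24 = 3456; cumulative 5472; ((M₁ × (M₂ × M₃)) × M₄): 12×24 by 24×30 → 12×30, cost 12·24·30 = 8640; cumulative 14112. Total 14112.
Difference: |11664 − 14112| = 2448.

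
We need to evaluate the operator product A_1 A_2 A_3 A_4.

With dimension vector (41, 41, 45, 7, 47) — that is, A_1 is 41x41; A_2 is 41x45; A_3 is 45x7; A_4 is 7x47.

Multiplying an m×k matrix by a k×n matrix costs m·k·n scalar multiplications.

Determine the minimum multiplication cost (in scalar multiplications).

38171

Adjacent pairs: A_1A_2 = 41·41·45 = 75645; A_2A_3 = 41·45·7 = 12915; A_3A_4 = 45·7·47 = 14805.
Length 3: A_1..A_3: k=1: 0+12915+41·41·7=24682; k=2: 75645+0+41·45·7=88560 → min 24682 | A_2..A_4: k=2: 0+14805+41·45·47=101520; k=3: 12915+0+41·7·47=26404 → min 26404.
Length 4: A_1..A_4: k=1: 0+26404+41·41·47=105411; k=2: 75645+14805+41·45·47=177165; k=3: 24682+0+41·7·47=38171 → min 38171.
Optimal order: ((A_1 (A_2 A_3)) A_4) with cost 38171.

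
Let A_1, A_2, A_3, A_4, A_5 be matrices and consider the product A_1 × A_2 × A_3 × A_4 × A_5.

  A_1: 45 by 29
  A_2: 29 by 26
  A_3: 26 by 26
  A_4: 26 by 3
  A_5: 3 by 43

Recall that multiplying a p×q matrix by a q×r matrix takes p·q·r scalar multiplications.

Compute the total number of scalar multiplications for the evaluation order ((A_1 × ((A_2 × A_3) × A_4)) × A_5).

(A_2 × A_3): 29×26 by 26×26 → 29×26, cost 29·26·26 = 19604
((A_2 × A_3) × A_4): 29×26 by 26×3 → 29×3, cost 29·26·3 = 2262; cumulative 21866
(A_1 × ((A_2 × A_3) × A_4)): 45×29 by 29×3 → 45×3, cost 45·29·3 = 3915; cumulative 25781
((A_1 × ((A_2 × A_3) × A_4)) × A_5): 45×3 by 3×43 → 45×43, cost 45·3·43 = 5805; cumulative 31586
Total: 31586 scalar multiplications.

31586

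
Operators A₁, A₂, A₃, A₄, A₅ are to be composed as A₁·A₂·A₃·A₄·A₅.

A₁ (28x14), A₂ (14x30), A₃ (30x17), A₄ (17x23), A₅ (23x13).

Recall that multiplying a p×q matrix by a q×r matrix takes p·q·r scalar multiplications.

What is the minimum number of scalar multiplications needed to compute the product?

Adjacent pairs: A₁A₂ = 28·14·30 = 11760; A₂A₃ = 14·30·17 = 7140; A₃A₄ = 30·17·23 = 11730; A₄A₅ = 17·23·13 = 5083.
Length 3: A₁..A₃: k=1: 0+7140+28·14·17=13804; k=2: 11760+0+28·30·17=26040 → min 13804 | A₂..A₄: k=2: 0+11730+14·30·23=21390; k=3: 7140+0+14·17·23=12614 → min 12614 | A₃..A₅: k=3: 0+5083+30·17·13=11713; k=4: 11730+0+30·23·13=20700 → min 11713.
Length 4: A₁..A₄: k=1: 0+12614+28·14·23=21630; k=2: 11760+11730+28·30·23=42810; k=3: 13804+0+28·17·23=24752 → min 21630 | A₂..A₅: k=2: 0+11713+14·30·13=17173; k=3: 7140+5083+14·17·13=15317; k=4: 12614+0+14·23·13=16800 → min 15317.
Length 5: A₁..A₅: k=1: 0+15317+28·14·13=20413; k=2: 11760+11713+28·30·13=34393; k=3: 13804+5083+28·17·13=25075; k=4: 21630+0+28·23·13=30002 → min 20413.
Optimal order: (A₁·((A₂·A₃)·(A₄·A₅))) with cost 20413.

20413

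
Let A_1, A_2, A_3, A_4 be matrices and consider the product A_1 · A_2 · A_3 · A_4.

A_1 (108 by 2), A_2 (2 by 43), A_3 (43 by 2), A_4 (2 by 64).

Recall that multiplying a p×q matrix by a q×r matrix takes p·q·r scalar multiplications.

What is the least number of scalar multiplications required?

14252

Adjacent pairs: A_1A_2 = 108·2·43 = 9288; A_2A_3 = 2·43·2 = 172; A_3A_4 = 43·2·64 = 5504.
Length 3: A_1..A_3: k=1: 0+172+108·2·2=604; k=2: 9288+0+108·43·2=18576 → min 604 | A_2..A_4: k=2: 0+5504+2·43·64=11008; k=3: 172+0+2·2·64=428 → min 428.
Length 4: A_1..A_4: k=1: 0+428+108·2·64=14252; k=2: 9288+5504+108·43·64=312008; k=3: 604+0+108·2·64=14428 → min 14252.
Optimal order: (A_1 · ((A_2 · A_3) · A_4)) with cost 14252.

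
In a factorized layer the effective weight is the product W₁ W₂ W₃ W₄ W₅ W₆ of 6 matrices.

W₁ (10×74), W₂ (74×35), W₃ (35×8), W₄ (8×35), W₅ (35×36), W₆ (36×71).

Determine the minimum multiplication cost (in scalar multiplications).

Adjacent pairs: W₁W₂ = 10·74·35 = 25900; W₂W₃ = 74·35·8 = 20720; W₃W₄ = 35·8·35 = 9800; W₄W₅ = 8·35·36 = 10080; W₅W₆ = 35·36·71 = 89460.
Length 3: W₁..W₃: k=1: 0+20720+10·74·8=26640; k=2: 25900+0+10·35·8=28700 → min 26640 | W₂..W₄: k=2: 0+9800+74·35·35=100450; k=3: 20720+0+74·8·35=41440 → min 41440 | W₃..W₅: k=3: 0+10080+35·8·36=20160; k=4: 9800+0+35·35·36=53900 → min 20160 | W₄..W₆: k=4: 0+89460+8·35·71=109340; k=5: 10080+0+8·36·71=30528 → min 30528.
Length 4: W₁..W₄: k=1: 0+41440+10·74·35=67340; k=2: 25900+9800+10·35·35=47950; k=3: 26640+0+10·8·35=29440 → min 29440 | W₂..W₅: k=2: 0+20160+74·35·36=113400; k=3: 20720+10080+74·8·36=52112; k=4: 41440+0+74·35·36=134680 → min 52112 | W₃..W₆: k=3: 0+30528+35·8·71=50408; k=4: 9800+89460+35·35·71=186235; k=5: 20160+0+35·36·71=109620 → min 50408.
Length 5: W₁..W₅: k=1: 0+52112+10·74·36=78752; k=2: 25900+20160+10·35·36=58660; k=3: 26640+10080+10·8·36=39600; k=4: 29440+0+10·35·36=42040 → min 39600 | W₂..W₆: k=2: 0+50408+74·35·71=234298; k=3: 20720+30528+74·8·71=93280; k=4: 41440+89460+74·35·71=314790; k=5: 52112+0+74·36·71=241256 → min 93280.
Length 6: W₁..W₆: k=1: 0+93280+10·74·71=145820; k=2: 25900+50408+10·35·71=101158; k=3: 26640+30528+10·8·71=62848; k=4: 29440+89460+10·35·71=143750; k=5: 39600+0+10·36·71=65160 → min 62848.
Optimal order: ((W₁ (W₂ W₃)) ((W₄ W₅) W₆)) with cost 62848.

62848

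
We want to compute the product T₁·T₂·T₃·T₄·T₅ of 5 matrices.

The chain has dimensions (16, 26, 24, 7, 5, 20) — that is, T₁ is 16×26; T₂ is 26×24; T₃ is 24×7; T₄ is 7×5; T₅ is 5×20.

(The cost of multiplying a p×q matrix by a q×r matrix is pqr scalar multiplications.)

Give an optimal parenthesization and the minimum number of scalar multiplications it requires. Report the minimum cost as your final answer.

7640

Adjacent pairs: T₁T₂ = 16·26·24 = 9984; T₂T₃ = 26·24·7 = 4368; T₃T₄ = 24·7·5 = 840; T₄T₅ = 7·5·20 = 700.
Length 3: T₁..T₃: k=1: 0+4368+16·26·7=7280; k=2: 9984+0+16·24·7=12672 → min 7280 | T₂..T₄: k=2: 0+840+26·24·5=3960; k=3: 4368+0+26·7·5=5278 → min 3960 | T₃..T₅: k=3: 0+700+24·7·20=4060; k=4: 840+0+24·5·20=3240 → min 3240.
Length 4: T₁..T₄: k=1: 0+3960+16·26·5=6040; k=2: 9984+840+16·24·5=12744; k=3: 7280+0+16·7·5=7840 → min 6040 | T₂..T₅: k=2: 0+3240+26·24·20=15720; k=3: 4368+700+26·7·20=8708; k=4: 3960+0+26·5·20=6560 → min 6560.
Length 5: T₁..T₅: k=1: 0+6560+16·26·20=14880; k=2: 9984+3240+16·24·20=20904; k=3: 7280+700+16·7·20=10220; k=4: 6040+0+16·5·20=7640 → min 7640.
Optimal parenthesization: ((T₁·(T₂·(T₃·T₄)))·T₅) with cost 7640.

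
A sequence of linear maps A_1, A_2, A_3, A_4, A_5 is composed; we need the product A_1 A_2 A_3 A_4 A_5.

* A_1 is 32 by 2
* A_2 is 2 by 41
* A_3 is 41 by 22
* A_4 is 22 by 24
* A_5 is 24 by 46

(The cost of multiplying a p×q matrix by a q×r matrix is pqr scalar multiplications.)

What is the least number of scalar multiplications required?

Adjacent pairs: A_1A_2 = 32·2·41 = 2624; A_2A_3 = 2·41·22 = 1804; A_3A_4 = 41·22·24 = 21648; A_4A_5 = 22·24·46 = 24288.
Length 3: A_1..A_3: k=1: 0+1804+32·2·22=3212; k=2: 2624+0+32·41·22=31488 → min 3212 | A_2..A_4: k=2: 0+21648+2·41·24=23616; k=3: 1804+0+2·22·24=2860 → min 2860 | A_3..A_5: k=3: 0+24288+41·22·46=65780; k=4: 21648+0+41·24·46=66912 → min 65780.
Length 4: A_1..A_4: k=1: 0+2860+32·2·24=4396; k=2: 2624+21648+32·41·24=55760; k=3: 3212+0+32·22·24=20108 → min 4396 | A_2..A_5: k=2: 0+65780+2·41·46=69552; k=3: 1804+24288+2·22·46=28116; k=4: 2860+0+2·24·46=5068 → min 5068.
Length 5: A_1..A_5: k=1: 0+5068+32·2·46=8012; k=2: 2624+65780+32·41·46=128756; k=3: 3212+24288+32·22·46=59884; k=4: 4396+0+32·24·46=39724 → min 8012.
Optimal order: (A_1 (((A_2 A_3) A_4) A_5)) with cost 8012.

8012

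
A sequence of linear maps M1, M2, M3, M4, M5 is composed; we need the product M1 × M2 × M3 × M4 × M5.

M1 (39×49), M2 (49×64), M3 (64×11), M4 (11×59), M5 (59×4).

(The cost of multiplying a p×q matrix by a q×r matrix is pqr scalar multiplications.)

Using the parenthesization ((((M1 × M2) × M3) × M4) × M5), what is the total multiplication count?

(M1 × M2): 39×49 by 49×64 → 39×64, cost 39·49·64 = 122304
((M1 × M2) × M3): 39×64 by 64×11 → 39×11, cost 39·64·11 = 27456; cumulative 149760
(((M1 × M2) × M3) × M4): 39×11 by 11×59 → 39×59, cost 39·11·59 = 25311; cumulative 175071
((((M1 × M2) × M3) × M4) × M5): 39×59 by 59×4 → 39×4, cost 39·59·4 = 9204; cumulative 184275
Total: 184275 scalar multiplications.

184275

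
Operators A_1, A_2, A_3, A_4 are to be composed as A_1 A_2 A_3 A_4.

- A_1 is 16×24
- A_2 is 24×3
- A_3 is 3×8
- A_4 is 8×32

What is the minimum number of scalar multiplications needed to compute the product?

3456

Adjacent pairs: A_1A_2 = 16·24·3 = 1152; A_2A_3 = 24·3·8 = 576; A_3A_4 = 3·8·32 = 768.
Length 3: A_1..A_3: k=1: 0+576+16·24·8=3648; k=2: 1152+0+16·3·8=1536 → min 1536 | A_2..A_4: k=2: 0+768+24·3·32=3072; k=3: 576+0+24·8·32=6720 → min 3072.
Length 4: A_1..A_4: k=1: 0+3072+16·24·32=15360; k=2: 1152+768+16·3·32=3456; k=3: 1536+0+16·8·32=5632 → min 3456.
Optimal order: ((A_1 A_2) (A_3 A_4)) with cost 3456.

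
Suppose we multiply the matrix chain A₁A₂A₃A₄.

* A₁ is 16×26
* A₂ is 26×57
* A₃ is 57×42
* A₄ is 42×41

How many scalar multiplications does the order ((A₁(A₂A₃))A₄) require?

107268

(A₂A₃): 26×57 by 57×42 → 26×42, cost 26·57·42 = 62244
(A₁(A₂A₃)): 16×26 by 26×42 → 16×42, cost 16·26·42 = 17472; cumulative 79716
((A₁(A₂A₃))A₄): 16×42 by 42×41 → 16×41, cost 16·42·41 = 27552; cumulative 107268
Total: 107268 scalar multiplications.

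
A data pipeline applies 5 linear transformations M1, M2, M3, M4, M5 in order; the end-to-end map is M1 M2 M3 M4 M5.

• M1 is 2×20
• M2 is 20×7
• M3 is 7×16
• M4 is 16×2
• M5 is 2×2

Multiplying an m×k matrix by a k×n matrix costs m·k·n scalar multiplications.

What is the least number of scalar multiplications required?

Adjacent pairs: M1M2 = 2·20·7 = 280; M2M3 = 20·7·16 = 2240; M3M4 = 7·16·2 = 224; M4M5 = 16·2·2 = 64.
Length 3: M1..M3: k=1: 0+2240+2·20·16=2880; k=2: 280+0+2·7·16=504 → min 504 | M2..M4: k=2: 0+224+20·7·2=504; k=3: 2240+0+20·16·2=2880 → min 504 | M3..M5: k=3: 0+64+7·16·2=288; k=4: 224+0+7·2·2=252 → min 252.
Length 4: M1..M4: k=1: 0+504+2·20·2=584; k=2: 280+224+2·7·2=532; k=3: 504+0+2·16·2=568 → min 532 | M2..M5: k=2: 0+252+20·7·2=532; k=3: 2240+64+20·16·2=2944; k=4: 504+0+20·2·2=584 → min 532.
Length 5: M1..M5: k=1: 0+532+2·20·2=612; k=2: 280+252+2·7·2=560; k=3: 504+64+2·16·2=632; k=4: 532+0+2·2·2=540 → min 540.
Optimal order: (((M1 M2) (M3 M4)) M5) with cost 540.

540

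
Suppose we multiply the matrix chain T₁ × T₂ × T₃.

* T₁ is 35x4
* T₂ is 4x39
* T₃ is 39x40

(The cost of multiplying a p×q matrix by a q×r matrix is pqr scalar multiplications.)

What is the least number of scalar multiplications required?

Order (T₁ × (T₂ × T₃)): (T₂ × T₃): 4×39 by 39×40 → 4×40, cost 4·39·40 = 6240; (T₁ × (T₂ × T₃)): 35×4 by 4×40 → 35×40, cost 35·4·40 = 5600; cumulative 11840. Total 11840.
Order ((T₁ × T₂) × T₃): (T₁ × T₂): 35×4 by 4×39 → 35×39, cost 35·4·39 = 5460; ((T₁ × T₂) × T₃): 35×39 by 39×40 → 35×40, cost 35·39·40 = 54600; cumulative 60060. Total 60060.
Minimum: 11840.

11840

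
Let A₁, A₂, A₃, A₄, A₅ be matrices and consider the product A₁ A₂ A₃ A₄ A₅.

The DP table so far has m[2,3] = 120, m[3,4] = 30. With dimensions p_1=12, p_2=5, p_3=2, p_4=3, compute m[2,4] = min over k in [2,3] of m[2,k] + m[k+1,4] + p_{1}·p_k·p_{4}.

192

m[2,4] = min over k∈[2,3] of m[2,k]+m[k+1,4]+p_{1}·p_k·p_{4}.
k=2: 0 + 30 + 12·5·3 = 210; k=3: 120 + 0 + 12·2·3 = 192.
Minimum: 192 at k=3.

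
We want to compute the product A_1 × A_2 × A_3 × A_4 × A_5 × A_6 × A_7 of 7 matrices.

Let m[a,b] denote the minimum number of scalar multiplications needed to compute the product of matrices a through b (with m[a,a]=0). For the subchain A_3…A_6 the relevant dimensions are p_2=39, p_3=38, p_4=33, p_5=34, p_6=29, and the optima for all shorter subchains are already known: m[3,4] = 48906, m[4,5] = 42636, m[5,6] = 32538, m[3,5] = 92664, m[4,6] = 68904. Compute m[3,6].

111882

m[3,6] = min over k∈[3,5] of m[3,k]+m[k+1,6]+p_{2}·p_k·p_{6}.
k=3: 0 + 68904 + 39·38·29 = 111882; k=4: 48906 + 32538 + 39·33·29 = 118767; k=5: 92664 + 0 + 39·34·29 = 131118.
Minimum: 111882 at k=3.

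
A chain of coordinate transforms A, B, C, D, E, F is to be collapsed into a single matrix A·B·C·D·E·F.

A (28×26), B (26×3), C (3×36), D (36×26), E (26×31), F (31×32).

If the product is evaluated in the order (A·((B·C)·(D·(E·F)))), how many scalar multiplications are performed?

(B·C): 26×3 by 3×36 → 26×36, cost 26·3·36 = 2808
(E·F): 26×31 by 31×32 → 26×32, cost 26·31·32 = 25792
(D·(E·F)): 36×26 by 26×32 → 36×32, cost 36·26·32 = 29952; cumulative 55744
((B·C)·(D·(E·F))): 26×36 by 36×32 → 26×32, cost 26·36·32 = 29952; cumulative 88504
(A·((B·C)·(D·(E·F)))): 28×26 by 26×32 → 28×32, cost 28·26·32 = 23296; cumulative 111800
Total: 111800 scalar multiplications.

111800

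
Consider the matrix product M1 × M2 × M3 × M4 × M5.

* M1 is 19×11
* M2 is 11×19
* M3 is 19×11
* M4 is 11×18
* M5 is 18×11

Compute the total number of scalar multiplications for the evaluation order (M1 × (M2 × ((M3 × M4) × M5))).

12122

(M3 × M4): 19×11 by 11×18 → 19×18, cost 19·11·18 = 3762
((M3 × M4) × M5): 19×18 by 18×11 → 19×11, cost 19·18·11 = 3762; cumulative 7524
(M2 × ((M3 × M4) × M5)): 11×19 by 19×11 → 11×11, cost 11·19·11 = 2299; cumulative 9823
(M1 × (M2 × ((M3 × M4) × M5))): 19×11 by 11×11 → 19×11, cost 19·11·11 = 2299; cumulative 12122
Total: 12122 scalar multiplications.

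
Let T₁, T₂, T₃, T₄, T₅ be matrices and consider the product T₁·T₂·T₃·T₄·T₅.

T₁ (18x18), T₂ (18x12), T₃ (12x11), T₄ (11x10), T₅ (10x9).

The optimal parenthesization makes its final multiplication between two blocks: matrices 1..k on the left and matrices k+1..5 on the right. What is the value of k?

1

Adjacent pairs: T₁T₂ = 18·18·12 = 3888; T₂T₃ = 18·12·11 = 2376; T₃T₄ = 12·11·10 = 1320; T₄T₅ = 11·10·9 = 990.
Length 3: T₁..T₃: k=1: 0+2376+18·18·11=5940; k=2: 3888+0+18·12·11=6264 → min 5940 | T₂..T₄: k=2: 0+1320+18·12·10=3480; k=3: 2376+0+18·11·10=4356 → min 3480 | T₃..T₅: k=3: 0+990+12·11·9=2178; k=4: 1320+0+12·10·9=2400 → min 2178.
Length 4: T₁..T₄: k=1: 0+3480+18·18·10=6720; k=2: 3888+1320+18·12·10=7368; k=3: 5940+0+18·11·10=7920 → min 6720 | T₂..T₅: k=2: 0+2178+18·12·9=4122; k=3: 2376+990+18·11·9=5148; k=4: 3480+0+18·10·9=5100 → min 4122.
Top-level splits: k=1: (T₁..T₁)·(T₂..T₅) → 0+4122+18·18·9 = 7038; k=2: (T₁..T₂)·(T₃..T₅) → 3888+2178+18·12·9 = 8010; k=3: (T₁..T₃)·(T₄..T₅) → 5940+990+18·11·9 = 8712; k=4: (T₁..T₄)·(T₅..T₅) → 6720+0+18·10·9 = 8340.
Best split is after T₁, i.e. k = 1.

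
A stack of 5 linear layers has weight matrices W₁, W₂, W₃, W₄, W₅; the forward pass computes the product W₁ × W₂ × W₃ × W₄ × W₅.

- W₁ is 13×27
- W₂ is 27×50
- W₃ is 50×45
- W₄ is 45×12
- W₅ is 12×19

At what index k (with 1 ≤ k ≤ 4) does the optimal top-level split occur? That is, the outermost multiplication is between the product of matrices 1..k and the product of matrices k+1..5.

Adjacent pairs: W₁W₂ = 13·27·50 = 17550; W₂W₃ = 27·50·45 = 60750; W₃W₄ = 50·45·12 = 27000; W₄W₅ = 45·12·19 = 10260.
Length 3: W₁..W₃: k=1: 0+60750+13·27·45=76545; k=2: 17550+0+13·50·45=46800 → min 46800 | W₂..W₄: k=2: 0+27000+27·50·12=43200; k=3: 60750+0+27·45·12=75330 → min 43200 | W₃..W₅: k=3: 0+10260+50·45·19=53010; k=4: 27000+0+50·12·19=38400 → min 38400.
Length 4: W₁..W₄: k=1: 0+43200+13·27·12=47412; k=2: 17550+27000+13·50·12=52350; k=3: 46800+0+13·45·12=53820 → min 47412 | W₂..W₅: k=2: 0+38400+27·50·19=64050; k=3: 60750+10260+27·45·19=94095; k=4: 43200+0+27·12·19=49356 → min 49356.
Top-level splits: k=1: (W₁..W₁)·(W₂..W₅) → 0+49356+13·27·19 = 56025; k=2: (W₁..W₂)·(W₃..W₅) → 17550+38400+13·50·19 = 68300; k=3: (W₁..W₃)·(W₄..W₅) → 46800+10260+13·45·19 = 68175; k=4: (W₁..W₄)·(W₅..W₅) → 47412+0+13·12·19 = 50376.
Best split is after W₄, i.e. k = 4.

4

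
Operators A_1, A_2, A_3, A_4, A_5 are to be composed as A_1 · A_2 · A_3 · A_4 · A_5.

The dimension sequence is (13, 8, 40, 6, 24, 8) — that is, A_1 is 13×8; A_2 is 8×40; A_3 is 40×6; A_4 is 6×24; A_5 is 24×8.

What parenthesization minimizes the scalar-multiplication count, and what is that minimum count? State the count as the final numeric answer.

Adjacent pairs: A_1A_2 = 13·8·40 = 4160; A_2A_3 = 8·40·6 = 1920; A_3A_4 = 40·6·24 = 5760; A_4A_5 = 6·24·8 = 1152.
Length 3: A_1..A_3: k=1: 0+1920+13·8·6=2544; k=2: 4160+0+13·40·6=7280 → min 2544 | A_2..A_4: k=2: 0+5760+8·40·24=13440; k=3: 1920+0+8·6·24=3072 → min 3072 | A_3..A_5: k=3: 0+1152+40·6·8=3072; k=4: 5760+0+40·24·8=13440 → min 3072.
Length 4: A_1..A_4: k=1: 0+3072+13·8·24=5568; k=2: 4160+5760+13·40·24=22400; k=3: 2544+0+13·6·24=4416 → min 4416 | A_2..A_5: k=2: 0+3072+8·40·8=5632; k=3: 1920+1152+8·6·8=3456; k=4: 3072+0+8·24·8=4608 → min 3456.
Length 5: A_1..A_5: k=1: 0+3456+13·8·8=4288; k=2: 4160+3072+13·40·8=11392; k=3: 2544+1152+13·6·8=4320; k=4: 4416+0+13·24·8=6912 → min 4288.
Optimal parenthesization: (A_1 · ((A_2 · A_3) · (A_4 · A_5))) with cost 4288.

4288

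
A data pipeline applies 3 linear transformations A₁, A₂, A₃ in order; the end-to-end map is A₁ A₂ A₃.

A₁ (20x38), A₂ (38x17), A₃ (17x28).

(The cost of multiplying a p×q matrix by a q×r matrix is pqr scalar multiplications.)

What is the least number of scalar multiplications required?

22440

Order (A₁ (A₂ A₃)): (A₂ A₃): 38×17 by 17×28 → 38×28, cost 38·17·28 = 18088; (A₁ (A₂ A₃)): 20×38 by 38×28 → 20×28, cost 20·38·28 = 21280; cumulative 39368. Total 39368.
Order ((A₁ A₂) A₃): (A₁ A₂): 20×38 by 38×17 → 20×17, cost 20·38·17 = 12920; ((A₁ A₂) A₃): 20×17 by 17×28 → 20×28, cost 20·17·28 = 9520; cumulative 22440. Total 22440.
Minimum: 22440.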